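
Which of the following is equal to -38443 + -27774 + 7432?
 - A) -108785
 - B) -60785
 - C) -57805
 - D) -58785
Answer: D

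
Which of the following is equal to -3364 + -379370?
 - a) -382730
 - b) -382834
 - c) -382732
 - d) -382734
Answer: d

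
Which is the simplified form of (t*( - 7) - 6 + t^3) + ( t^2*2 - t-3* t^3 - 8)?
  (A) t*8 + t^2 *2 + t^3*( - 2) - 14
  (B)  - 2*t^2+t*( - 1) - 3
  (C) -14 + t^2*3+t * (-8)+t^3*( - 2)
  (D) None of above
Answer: D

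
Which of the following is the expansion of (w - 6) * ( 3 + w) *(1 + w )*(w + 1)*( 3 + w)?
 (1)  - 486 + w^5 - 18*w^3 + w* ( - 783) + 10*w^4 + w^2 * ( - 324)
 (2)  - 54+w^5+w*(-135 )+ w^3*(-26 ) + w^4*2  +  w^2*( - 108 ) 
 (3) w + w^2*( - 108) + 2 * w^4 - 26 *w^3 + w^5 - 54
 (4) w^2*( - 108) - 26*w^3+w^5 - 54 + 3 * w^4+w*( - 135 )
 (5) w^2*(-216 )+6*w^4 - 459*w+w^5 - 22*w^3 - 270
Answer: 2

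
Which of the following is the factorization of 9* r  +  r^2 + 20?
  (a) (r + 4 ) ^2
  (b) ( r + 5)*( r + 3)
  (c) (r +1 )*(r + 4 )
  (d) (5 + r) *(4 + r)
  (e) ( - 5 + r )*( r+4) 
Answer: d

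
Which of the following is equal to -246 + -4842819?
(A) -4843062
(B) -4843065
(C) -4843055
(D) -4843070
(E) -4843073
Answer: B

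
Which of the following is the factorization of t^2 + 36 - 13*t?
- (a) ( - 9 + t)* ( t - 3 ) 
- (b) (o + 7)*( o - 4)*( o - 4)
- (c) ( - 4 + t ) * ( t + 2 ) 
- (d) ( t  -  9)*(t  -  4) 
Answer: d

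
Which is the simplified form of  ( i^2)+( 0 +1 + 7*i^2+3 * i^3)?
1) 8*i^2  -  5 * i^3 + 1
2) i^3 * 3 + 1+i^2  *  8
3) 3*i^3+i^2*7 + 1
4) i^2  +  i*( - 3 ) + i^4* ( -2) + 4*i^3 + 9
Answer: 2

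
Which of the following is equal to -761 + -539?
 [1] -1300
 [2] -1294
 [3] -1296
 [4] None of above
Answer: 1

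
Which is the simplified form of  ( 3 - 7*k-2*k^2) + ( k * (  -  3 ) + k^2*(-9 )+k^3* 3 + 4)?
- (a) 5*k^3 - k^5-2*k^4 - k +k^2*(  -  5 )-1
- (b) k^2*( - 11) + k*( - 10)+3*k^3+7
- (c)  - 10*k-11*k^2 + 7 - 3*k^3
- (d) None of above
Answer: b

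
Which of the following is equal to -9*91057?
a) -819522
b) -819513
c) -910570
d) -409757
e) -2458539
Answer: b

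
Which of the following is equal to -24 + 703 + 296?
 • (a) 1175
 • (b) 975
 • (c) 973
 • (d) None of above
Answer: b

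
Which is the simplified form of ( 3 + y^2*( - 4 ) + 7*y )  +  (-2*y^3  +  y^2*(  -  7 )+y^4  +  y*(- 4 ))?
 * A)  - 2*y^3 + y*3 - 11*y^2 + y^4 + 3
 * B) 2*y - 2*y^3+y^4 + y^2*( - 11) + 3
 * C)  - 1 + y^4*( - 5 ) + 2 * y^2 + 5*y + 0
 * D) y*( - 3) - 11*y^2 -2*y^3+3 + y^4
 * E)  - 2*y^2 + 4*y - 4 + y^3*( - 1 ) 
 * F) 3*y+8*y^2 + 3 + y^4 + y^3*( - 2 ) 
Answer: A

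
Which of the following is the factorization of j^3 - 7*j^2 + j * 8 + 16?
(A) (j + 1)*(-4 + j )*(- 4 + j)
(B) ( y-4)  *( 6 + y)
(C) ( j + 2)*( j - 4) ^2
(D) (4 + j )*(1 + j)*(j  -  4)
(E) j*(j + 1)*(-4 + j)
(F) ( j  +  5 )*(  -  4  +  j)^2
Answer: A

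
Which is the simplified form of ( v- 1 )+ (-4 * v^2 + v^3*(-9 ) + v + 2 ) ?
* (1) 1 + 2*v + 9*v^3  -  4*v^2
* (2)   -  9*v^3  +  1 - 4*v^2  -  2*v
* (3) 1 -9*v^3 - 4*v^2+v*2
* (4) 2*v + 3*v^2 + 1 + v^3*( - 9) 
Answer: 3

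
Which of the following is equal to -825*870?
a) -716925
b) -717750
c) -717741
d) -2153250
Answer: b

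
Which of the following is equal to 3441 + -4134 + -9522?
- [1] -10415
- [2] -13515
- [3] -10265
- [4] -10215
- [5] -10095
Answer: 4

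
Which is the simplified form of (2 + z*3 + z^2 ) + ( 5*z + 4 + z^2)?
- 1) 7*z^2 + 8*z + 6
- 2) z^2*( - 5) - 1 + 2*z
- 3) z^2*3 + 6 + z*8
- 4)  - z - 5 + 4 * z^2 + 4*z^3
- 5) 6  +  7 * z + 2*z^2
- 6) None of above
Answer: 6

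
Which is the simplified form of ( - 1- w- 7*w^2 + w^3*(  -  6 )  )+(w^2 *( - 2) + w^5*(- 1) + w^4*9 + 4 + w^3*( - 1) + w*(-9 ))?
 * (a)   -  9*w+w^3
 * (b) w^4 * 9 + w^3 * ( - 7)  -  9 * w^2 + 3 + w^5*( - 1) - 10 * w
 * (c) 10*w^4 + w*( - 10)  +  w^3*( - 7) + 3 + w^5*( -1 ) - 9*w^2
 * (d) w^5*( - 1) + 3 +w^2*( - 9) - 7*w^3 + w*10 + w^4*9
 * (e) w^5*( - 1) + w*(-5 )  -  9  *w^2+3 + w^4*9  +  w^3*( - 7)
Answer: b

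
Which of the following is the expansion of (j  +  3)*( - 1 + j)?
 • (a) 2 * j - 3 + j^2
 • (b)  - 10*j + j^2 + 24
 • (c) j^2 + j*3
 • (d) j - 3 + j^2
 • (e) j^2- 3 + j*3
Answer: a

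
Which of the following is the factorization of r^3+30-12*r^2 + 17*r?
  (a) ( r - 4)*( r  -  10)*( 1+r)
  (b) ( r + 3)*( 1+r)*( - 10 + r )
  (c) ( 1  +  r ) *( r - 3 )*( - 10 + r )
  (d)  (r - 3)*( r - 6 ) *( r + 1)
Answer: c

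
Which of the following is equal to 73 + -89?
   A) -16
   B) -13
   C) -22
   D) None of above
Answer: A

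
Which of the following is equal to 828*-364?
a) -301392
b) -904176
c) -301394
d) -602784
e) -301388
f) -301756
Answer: a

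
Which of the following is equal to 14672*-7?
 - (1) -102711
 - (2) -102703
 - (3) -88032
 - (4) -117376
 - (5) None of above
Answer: 5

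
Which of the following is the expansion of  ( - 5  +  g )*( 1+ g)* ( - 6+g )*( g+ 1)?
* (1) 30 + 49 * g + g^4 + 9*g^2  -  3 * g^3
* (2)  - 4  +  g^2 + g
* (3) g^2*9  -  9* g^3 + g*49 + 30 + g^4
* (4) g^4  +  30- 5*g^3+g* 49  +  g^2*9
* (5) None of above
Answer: 3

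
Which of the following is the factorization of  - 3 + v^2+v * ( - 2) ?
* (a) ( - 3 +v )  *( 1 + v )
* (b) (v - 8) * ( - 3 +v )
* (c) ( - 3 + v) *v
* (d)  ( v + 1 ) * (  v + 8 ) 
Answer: a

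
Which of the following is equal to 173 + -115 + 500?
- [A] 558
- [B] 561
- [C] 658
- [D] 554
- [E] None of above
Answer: A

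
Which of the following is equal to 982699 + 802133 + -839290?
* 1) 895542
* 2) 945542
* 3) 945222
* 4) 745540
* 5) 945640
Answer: 2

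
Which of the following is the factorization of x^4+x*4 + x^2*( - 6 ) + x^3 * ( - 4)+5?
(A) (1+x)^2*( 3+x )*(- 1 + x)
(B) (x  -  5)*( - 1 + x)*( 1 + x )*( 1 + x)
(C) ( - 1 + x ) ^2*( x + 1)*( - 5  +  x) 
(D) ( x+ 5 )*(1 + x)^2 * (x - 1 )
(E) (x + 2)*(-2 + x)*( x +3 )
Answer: B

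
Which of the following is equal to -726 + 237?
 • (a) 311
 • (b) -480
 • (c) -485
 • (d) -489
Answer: d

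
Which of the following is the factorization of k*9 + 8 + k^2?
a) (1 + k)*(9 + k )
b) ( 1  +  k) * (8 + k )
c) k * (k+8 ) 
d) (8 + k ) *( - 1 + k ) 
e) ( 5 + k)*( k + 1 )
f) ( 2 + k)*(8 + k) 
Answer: b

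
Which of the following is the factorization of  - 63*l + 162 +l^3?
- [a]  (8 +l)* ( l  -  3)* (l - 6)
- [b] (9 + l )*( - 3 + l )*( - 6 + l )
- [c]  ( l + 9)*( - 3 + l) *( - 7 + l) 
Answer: b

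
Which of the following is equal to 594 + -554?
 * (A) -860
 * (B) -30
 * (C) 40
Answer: C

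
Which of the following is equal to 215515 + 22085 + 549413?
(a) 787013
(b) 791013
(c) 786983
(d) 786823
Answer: a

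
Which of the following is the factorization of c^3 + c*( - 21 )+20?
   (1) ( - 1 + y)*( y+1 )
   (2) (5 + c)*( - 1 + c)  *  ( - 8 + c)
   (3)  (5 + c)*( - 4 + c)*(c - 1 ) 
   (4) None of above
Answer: 3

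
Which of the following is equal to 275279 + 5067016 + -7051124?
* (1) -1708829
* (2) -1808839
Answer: 1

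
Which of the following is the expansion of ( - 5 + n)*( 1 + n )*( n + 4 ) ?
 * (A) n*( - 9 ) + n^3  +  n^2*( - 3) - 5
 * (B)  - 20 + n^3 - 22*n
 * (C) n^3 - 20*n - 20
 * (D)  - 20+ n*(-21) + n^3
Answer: D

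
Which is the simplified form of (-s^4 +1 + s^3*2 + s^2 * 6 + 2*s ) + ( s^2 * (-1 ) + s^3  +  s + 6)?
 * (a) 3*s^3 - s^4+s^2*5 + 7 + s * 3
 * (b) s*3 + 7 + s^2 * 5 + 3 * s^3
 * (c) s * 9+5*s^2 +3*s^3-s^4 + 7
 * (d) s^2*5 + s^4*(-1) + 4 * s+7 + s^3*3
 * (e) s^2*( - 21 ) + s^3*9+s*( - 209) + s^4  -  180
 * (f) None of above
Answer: a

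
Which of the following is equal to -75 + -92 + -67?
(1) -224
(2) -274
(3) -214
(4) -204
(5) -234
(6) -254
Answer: 5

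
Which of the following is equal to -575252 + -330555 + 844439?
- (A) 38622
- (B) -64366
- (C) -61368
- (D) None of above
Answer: C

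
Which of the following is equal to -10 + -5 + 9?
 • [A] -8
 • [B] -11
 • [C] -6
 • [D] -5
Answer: C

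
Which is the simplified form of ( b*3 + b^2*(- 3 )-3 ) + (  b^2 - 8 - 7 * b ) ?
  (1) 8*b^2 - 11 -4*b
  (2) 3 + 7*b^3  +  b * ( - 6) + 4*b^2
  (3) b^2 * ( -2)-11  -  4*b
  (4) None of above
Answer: 3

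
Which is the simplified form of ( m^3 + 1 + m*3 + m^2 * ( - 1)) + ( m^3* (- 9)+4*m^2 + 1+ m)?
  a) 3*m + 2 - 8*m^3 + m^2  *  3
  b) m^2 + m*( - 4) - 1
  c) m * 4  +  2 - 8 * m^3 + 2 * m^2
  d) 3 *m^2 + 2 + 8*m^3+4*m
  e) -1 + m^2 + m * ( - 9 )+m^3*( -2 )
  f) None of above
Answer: f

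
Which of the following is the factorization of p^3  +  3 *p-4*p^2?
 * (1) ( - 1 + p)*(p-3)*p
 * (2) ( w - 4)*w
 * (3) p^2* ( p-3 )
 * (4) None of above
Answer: 1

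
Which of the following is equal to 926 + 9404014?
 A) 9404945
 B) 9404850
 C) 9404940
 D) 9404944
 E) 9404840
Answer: C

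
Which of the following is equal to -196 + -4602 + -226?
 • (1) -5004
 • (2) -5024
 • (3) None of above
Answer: 2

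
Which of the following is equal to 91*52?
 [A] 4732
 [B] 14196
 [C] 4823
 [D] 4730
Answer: A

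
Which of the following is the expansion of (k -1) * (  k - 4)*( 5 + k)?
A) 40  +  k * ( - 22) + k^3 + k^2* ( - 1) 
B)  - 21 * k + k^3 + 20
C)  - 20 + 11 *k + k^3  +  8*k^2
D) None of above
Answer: B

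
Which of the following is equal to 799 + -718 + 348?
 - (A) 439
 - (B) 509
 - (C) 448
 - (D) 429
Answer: D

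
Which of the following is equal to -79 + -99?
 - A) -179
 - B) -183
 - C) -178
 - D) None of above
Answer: C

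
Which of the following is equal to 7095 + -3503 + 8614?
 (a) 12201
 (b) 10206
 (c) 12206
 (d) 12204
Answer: c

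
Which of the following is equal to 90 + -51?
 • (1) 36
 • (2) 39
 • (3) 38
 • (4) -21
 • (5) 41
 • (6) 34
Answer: 2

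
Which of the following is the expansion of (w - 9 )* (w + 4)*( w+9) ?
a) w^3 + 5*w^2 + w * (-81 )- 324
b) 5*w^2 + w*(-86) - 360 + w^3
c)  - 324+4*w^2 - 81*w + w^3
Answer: c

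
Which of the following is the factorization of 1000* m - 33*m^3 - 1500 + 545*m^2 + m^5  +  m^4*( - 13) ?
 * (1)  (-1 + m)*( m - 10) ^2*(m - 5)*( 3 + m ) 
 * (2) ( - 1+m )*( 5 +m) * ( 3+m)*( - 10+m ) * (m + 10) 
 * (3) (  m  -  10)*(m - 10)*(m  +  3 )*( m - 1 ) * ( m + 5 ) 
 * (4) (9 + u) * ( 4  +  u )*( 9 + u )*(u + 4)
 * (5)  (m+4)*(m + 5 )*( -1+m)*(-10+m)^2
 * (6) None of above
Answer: 3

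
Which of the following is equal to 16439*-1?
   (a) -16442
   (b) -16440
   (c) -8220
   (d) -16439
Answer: d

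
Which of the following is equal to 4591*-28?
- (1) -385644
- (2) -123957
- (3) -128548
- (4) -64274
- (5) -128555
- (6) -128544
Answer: 3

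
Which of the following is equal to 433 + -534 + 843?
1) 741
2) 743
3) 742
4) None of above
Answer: 3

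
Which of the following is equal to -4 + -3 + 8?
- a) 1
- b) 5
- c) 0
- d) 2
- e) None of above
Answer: a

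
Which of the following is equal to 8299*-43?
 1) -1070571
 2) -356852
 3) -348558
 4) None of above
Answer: 4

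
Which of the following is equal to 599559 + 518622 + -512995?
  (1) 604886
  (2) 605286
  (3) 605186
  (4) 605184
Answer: 3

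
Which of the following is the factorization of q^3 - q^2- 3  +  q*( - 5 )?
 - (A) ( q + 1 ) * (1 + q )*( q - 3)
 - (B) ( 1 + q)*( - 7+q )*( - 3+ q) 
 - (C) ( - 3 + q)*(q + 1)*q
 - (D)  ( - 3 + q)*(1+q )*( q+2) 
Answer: A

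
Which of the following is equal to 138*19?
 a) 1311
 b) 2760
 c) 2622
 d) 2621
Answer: c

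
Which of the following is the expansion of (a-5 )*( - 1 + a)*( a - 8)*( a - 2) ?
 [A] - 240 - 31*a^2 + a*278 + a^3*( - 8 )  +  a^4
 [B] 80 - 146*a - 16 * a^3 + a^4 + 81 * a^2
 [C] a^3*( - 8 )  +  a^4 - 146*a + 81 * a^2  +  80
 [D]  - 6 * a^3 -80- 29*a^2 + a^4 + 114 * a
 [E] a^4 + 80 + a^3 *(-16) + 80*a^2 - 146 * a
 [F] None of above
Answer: B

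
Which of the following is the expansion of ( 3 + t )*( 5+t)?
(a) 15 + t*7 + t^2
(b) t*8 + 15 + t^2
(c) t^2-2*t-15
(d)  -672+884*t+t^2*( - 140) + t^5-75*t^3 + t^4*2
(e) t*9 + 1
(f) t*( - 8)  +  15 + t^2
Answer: b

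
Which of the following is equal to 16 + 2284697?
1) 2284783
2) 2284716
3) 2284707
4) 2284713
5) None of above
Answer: 4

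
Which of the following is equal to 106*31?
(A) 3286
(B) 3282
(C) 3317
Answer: A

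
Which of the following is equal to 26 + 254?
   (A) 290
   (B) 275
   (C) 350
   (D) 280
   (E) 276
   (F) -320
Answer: D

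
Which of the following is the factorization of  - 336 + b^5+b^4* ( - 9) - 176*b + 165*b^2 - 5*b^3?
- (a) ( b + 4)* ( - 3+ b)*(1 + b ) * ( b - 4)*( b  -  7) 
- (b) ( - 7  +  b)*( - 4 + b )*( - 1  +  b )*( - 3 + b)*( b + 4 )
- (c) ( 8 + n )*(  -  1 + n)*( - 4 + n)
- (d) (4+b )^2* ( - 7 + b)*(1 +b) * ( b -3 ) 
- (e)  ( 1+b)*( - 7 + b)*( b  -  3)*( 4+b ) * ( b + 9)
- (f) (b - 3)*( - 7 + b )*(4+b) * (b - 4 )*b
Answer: a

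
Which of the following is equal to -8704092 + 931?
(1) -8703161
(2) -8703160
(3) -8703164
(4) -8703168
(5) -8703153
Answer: 1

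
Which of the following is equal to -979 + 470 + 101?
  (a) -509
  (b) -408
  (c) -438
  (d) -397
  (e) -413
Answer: b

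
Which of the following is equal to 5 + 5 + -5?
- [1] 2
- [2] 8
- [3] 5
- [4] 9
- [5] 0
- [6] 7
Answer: 3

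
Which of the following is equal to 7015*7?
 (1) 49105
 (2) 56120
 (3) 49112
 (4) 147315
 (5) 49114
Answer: 1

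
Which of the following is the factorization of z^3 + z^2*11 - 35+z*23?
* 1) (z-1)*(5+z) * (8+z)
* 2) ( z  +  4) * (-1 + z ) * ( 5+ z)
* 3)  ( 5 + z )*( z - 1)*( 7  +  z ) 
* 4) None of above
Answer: 3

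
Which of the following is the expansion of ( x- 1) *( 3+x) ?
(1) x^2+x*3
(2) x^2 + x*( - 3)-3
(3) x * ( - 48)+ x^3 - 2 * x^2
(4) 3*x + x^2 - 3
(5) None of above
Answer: 5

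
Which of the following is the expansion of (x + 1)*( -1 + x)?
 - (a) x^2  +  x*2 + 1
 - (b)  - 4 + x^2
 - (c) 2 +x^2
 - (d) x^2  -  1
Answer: d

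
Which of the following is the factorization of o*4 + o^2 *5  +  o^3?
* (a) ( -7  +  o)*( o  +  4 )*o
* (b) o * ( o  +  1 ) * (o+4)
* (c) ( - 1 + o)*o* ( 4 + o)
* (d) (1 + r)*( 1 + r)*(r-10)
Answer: b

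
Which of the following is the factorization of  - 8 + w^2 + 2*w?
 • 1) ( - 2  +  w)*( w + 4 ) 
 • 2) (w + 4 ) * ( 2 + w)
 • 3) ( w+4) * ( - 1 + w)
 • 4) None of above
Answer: 1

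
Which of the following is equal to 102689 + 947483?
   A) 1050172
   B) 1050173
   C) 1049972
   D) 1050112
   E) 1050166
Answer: A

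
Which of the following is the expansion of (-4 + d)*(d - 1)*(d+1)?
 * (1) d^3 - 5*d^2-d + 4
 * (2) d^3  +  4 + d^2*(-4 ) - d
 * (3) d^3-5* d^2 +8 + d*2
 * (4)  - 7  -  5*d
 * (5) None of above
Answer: 2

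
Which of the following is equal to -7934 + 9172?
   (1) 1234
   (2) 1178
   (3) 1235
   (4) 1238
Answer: 4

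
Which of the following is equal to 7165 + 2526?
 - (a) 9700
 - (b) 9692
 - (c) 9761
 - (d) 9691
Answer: d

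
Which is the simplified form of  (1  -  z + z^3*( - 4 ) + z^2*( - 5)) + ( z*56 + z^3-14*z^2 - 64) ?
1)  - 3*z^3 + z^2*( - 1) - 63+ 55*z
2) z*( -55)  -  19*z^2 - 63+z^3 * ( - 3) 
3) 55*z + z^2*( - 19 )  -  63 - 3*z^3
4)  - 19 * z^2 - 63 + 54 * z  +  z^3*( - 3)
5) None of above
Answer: 3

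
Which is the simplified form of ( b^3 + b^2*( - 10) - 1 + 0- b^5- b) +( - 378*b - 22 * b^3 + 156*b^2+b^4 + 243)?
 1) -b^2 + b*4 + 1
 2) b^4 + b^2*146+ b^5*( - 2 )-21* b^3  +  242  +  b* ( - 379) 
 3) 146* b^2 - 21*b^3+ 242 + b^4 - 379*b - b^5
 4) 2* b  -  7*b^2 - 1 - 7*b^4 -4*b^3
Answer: 3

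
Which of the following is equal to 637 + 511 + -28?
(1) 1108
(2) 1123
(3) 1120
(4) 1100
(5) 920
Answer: 3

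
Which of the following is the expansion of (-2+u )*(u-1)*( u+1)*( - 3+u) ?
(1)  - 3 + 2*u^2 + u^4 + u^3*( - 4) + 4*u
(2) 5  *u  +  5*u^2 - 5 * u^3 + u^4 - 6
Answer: 2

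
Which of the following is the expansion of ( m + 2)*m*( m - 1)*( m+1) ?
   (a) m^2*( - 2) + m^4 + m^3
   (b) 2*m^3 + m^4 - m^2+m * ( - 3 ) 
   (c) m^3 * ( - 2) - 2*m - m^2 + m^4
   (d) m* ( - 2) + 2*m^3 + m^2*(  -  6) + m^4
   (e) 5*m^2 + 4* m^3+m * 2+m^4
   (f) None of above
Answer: f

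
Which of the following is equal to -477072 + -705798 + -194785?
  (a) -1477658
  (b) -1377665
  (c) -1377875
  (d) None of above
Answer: d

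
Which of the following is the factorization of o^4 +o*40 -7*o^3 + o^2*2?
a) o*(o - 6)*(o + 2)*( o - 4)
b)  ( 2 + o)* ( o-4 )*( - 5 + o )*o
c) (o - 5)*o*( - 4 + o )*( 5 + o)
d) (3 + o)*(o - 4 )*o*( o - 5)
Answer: b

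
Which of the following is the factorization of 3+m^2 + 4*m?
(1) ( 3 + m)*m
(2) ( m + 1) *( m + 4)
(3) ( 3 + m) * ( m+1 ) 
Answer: 3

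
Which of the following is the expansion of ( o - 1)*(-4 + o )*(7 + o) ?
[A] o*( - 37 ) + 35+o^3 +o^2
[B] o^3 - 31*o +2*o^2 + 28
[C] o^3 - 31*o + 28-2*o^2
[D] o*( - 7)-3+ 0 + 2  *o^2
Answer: B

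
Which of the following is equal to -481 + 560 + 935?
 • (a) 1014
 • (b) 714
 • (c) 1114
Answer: a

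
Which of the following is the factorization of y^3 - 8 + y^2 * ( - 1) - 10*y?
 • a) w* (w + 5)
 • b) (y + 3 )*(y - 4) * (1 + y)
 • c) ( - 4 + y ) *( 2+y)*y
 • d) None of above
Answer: d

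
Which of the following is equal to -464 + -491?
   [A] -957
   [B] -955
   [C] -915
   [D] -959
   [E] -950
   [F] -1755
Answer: B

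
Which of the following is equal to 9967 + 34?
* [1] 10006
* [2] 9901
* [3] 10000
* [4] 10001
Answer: 4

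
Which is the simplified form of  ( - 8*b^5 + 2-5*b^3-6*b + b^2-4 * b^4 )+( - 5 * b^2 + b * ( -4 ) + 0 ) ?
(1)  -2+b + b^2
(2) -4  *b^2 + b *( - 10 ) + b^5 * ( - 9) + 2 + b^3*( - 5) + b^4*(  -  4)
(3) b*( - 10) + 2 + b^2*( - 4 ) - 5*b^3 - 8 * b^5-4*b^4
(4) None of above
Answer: 3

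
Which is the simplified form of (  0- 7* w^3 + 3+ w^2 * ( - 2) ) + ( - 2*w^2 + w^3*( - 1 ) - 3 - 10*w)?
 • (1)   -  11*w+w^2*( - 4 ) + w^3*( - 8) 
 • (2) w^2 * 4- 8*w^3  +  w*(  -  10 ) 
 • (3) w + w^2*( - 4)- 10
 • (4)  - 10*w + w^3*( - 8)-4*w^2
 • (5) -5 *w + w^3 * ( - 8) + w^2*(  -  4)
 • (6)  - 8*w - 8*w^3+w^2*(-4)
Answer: 4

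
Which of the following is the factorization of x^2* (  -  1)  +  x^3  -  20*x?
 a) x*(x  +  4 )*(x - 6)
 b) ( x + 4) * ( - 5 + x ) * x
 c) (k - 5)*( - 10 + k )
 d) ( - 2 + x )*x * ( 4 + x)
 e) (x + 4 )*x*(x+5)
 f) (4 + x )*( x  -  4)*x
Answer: b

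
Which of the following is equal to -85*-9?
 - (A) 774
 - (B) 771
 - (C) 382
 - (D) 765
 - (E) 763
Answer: D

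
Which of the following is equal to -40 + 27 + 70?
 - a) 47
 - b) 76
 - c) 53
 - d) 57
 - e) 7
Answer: d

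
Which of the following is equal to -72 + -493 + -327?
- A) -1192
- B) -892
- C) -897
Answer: B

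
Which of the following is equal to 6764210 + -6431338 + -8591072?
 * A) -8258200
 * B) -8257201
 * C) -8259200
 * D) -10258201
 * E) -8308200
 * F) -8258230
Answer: A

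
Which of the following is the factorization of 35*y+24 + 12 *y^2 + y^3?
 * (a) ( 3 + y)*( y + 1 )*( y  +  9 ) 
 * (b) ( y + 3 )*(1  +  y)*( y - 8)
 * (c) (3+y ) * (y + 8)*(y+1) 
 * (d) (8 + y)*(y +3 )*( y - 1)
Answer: c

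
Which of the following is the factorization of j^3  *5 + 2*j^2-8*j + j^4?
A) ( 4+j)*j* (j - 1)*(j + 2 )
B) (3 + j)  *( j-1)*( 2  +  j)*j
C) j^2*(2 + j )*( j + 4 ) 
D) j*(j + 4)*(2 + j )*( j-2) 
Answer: A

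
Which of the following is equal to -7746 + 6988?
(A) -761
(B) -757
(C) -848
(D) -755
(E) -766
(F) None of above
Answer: F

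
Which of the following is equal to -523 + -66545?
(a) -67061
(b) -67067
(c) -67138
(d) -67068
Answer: d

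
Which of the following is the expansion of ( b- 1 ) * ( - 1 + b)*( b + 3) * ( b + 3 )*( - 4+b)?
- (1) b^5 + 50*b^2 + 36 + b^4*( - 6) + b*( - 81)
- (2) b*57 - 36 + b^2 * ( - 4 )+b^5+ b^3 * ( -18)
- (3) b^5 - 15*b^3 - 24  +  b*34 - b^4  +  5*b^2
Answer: 2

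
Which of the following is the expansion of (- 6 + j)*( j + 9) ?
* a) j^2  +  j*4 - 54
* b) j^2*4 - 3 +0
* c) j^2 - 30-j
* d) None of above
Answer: d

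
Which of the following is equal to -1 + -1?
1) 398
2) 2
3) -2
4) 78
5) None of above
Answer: 3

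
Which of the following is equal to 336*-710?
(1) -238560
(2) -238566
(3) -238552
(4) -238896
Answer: 1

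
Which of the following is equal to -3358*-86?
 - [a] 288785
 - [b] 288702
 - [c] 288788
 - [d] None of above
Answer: c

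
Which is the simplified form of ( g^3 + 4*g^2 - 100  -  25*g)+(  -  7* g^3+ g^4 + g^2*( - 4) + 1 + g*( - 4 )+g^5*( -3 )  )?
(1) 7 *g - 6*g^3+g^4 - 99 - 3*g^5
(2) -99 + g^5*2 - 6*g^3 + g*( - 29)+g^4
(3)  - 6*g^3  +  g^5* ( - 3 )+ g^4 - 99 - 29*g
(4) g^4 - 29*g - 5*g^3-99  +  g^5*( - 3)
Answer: 3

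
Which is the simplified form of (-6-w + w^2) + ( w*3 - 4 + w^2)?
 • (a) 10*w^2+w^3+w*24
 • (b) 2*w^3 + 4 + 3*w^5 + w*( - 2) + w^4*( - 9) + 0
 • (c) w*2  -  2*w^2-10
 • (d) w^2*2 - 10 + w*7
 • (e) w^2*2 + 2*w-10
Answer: e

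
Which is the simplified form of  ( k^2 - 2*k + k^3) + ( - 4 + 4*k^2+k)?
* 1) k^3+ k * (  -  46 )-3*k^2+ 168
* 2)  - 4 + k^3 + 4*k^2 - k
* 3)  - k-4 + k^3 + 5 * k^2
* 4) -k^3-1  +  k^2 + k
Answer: 3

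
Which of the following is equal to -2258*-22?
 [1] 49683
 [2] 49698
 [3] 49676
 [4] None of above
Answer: 3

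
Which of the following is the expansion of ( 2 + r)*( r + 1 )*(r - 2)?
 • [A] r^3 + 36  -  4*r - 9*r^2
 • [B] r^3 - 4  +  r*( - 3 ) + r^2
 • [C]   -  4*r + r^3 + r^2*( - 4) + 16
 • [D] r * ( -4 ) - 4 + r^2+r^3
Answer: D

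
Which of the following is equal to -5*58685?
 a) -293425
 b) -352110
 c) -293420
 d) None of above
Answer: a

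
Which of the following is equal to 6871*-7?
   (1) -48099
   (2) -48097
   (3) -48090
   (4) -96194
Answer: 2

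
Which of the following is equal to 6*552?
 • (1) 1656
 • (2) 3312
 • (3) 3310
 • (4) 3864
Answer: 2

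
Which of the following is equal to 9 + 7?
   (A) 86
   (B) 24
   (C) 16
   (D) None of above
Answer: C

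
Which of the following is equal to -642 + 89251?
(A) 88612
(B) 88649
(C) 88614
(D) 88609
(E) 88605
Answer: D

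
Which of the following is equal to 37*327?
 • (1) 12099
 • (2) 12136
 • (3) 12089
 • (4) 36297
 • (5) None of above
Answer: 1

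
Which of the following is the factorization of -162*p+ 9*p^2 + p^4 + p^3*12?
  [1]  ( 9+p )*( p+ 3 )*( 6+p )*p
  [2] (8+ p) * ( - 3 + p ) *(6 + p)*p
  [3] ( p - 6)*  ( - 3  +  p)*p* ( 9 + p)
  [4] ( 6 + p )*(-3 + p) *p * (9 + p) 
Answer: 4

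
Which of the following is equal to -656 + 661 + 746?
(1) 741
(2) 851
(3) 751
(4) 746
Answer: 3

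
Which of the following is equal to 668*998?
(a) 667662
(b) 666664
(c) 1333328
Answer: b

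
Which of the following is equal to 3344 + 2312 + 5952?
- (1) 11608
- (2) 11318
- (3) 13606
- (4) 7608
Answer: 1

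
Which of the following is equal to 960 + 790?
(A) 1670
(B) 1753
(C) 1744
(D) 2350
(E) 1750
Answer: E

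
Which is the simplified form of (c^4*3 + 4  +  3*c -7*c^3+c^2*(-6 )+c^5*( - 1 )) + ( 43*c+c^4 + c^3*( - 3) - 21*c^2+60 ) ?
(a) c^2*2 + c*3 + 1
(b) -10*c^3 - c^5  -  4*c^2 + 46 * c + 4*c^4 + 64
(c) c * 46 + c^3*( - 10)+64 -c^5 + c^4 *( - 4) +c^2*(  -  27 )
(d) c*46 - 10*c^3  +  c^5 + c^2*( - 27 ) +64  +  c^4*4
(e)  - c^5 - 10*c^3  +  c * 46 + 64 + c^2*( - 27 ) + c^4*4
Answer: e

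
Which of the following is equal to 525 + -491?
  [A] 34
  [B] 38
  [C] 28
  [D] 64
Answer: A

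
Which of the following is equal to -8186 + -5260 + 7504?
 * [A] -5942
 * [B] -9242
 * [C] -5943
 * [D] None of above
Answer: A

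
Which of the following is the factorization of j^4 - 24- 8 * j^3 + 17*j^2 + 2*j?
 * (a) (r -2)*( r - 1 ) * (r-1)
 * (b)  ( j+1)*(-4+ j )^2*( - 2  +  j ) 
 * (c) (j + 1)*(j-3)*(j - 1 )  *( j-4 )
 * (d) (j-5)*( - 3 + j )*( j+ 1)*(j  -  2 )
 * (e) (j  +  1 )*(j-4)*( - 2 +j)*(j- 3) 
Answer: e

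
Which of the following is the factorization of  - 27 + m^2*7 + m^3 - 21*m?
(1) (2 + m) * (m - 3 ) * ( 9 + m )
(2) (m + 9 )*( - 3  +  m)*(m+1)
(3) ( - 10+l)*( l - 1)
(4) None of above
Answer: 2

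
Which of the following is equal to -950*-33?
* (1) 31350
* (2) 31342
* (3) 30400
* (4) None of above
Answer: 1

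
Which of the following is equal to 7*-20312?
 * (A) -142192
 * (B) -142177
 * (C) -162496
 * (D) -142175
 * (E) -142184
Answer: E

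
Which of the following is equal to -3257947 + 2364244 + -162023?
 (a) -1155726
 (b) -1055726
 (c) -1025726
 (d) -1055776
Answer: b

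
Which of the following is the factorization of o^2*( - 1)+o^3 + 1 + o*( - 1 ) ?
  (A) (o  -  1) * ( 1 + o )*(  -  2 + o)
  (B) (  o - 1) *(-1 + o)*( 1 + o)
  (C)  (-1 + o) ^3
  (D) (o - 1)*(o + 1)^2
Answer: B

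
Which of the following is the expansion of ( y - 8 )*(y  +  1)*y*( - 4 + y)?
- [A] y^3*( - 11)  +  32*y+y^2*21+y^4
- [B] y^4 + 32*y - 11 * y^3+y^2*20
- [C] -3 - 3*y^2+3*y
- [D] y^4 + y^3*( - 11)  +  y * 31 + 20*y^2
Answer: B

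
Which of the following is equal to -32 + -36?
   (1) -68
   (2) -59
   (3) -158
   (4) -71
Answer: 1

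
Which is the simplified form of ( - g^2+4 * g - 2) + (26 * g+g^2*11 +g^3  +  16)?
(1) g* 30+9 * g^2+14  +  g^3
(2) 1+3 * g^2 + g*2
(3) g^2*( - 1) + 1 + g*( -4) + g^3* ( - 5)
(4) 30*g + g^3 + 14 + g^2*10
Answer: 4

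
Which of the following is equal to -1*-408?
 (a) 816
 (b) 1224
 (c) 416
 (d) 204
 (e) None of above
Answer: e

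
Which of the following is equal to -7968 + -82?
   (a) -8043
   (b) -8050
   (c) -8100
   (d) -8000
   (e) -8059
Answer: b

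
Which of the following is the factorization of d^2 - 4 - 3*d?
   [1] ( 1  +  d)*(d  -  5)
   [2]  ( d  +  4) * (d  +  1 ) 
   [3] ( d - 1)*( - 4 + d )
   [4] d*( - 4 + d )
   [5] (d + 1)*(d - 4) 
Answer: 5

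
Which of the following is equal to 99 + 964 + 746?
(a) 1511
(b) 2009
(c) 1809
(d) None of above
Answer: c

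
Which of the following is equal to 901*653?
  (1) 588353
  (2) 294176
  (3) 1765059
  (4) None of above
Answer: 1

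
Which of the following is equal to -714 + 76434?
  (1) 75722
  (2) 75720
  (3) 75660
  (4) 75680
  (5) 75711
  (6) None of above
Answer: 2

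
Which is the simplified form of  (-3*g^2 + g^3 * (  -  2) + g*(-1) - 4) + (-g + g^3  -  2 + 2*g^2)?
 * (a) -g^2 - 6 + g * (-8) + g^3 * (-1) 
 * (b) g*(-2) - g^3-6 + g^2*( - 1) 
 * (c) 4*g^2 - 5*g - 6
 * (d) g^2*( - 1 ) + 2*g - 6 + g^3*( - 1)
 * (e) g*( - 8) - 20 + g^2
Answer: b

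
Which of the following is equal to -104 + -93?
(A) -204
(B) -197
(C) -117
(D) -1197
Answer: B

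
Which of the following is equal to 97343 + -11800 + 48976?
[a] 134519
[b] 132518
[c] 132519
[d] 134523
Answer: a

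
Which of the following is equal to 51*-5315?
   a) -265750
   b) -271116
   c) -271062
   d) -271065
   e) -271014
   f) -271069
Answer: d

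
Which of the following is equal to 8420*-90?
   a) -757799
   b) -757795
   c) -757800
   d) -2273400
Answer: c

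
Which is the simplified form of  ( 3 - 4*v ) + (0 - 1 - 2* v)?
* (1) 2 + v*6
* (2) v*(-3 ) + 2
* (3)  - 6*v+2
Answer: 3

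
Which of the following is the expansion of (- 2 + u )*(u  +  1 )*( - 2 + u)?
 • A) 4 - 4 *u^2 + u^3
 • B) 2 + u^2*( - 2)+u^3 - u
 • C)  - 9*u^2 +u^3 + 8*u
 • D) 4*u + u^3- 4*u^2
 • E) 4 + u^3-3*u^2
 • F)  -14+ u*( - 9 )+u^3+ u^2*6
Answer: E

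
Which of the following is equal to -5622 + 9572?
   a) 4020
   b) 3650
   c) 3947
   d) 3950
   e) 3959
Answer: d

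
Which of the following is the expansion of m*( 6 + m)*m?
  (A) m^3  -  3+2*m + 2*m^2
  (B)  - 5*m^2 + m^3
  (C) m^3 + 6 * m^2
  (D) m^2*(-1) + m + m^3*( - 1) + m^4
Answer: C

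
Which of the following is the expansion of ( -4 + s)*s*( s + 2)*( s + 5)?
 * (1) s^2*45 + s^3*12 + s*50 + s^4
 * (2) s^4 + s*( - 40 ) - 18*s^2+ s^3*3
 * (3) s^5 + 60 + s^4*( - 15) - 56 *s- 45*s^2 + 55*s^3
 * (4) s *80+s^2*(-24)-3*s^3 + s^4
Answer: 2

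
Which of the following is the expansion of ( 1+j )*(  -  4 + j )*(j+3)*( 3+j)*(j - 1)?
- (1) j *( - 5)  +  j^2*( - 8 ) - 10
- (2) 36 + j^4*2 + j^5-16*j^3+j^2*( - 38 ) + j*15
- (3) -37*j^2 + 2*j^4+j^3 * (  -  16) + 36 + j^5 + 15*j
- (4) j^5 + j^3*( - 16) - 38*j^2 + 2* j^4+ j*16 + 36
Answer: 2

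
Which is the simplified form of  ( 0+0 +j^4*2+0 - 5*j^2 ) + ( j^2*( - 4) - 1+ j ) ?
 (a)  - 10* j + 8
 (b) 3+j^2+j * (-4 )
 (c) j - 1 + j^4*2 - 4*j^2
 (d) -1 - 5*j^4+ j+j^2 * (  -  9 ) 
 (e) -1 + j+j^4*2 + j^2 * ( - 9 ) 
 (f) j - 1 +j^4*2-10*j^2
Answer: e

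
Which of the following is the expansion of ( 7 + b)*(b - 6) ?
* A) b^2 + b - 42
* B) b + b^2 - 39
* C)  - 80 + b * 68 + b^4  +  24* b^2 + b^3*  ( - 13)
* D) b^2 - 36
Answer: A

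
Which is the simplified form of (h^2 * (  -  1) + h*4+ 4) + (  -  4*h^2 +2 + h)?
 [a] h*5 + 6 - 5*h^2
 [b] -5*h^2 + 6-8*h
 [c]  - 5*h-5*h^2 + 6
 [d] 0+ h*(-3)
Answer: a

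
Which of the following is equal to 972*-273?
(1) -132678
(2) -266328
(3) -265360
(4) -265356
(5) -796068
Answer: 4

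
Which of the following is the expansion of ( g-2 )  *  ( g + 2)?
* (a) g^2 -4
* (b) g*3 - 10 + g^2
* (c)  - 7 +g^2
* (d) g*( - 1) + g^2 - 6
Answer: a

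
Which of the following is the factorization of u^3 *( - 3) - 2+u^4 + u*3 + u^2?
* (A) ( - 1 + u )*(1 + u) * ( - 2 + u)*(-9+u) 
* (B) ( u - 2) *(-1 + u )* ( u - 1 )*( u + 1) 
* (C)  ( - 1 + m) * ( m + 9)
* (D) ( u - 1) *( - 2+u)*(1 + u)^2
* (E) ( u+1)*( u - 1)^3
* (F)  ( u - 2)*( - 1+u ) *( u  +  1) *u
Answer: B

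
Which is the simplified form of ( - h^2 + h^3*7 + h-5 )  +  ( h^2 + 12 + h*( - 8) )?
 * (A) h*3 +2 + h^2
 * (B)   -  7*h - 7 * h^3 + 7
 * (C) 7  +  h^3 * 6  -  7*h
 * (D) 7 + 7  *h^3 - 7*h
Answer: D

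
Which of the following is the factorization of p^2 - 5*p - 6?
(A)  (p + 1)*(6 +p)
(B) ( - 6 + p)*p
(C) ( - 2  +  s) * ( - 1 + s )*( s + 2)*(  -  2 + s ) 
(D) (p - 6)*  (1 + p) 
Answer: D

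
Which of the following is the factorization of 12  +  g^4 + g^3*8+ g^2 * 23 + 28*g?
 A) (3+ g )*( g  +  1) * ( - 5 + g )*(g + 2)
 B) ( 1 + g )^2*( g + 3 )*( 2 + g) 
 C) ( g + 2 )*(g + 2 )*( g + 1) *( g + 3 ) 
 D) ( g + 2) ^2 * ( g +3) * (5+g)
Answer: C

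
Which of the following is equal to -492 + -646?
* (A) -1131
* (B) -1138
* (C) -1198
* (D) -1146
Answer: B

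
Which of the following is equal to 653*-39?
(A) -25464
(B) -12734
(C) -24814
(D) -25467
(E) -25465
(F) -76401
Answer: D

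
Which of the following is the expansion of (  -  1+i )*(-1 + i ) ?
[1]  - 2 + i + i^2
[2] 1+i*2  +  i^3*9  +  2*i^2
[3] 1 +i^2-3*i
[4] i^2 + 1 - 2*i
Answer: 4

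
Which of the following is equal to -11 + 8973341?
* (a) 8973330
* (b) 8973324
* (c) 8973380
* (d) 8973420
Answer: a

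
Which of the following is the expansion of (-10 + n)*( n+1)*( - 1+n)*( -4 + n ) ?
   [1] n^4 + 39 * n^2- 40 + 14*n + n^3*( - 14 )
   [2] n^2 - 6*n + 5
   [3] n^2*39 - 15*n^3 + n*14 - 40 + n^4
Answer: 1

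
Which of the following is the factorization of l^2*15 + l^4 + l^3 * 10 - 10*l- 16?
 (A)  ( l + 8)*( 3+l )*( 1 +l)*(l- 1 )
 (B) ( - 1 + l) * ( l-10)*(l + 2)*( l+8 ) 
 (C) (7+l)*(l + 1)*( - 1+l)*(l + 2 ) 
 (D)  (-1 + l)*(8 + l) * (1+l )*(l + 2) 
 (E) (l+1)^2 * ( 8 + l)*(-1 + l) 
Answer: D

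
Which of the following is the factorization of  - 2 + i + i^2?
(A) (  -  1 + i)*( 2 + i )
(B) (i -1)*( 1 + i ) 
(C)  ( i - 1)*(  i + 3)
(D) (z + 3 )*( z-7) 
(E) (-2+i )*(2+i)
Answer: A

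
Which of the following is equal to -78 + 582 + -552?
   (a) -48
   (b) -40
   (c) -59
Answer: a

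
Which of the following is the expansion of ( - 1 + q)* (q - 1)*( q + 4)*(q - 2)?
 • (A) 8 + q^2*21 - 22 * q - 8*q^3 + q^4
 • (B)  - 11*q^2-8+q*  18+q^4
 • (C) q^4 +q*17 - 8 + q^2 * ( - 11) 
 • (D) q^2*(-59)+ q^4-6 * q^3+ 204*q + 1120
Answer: B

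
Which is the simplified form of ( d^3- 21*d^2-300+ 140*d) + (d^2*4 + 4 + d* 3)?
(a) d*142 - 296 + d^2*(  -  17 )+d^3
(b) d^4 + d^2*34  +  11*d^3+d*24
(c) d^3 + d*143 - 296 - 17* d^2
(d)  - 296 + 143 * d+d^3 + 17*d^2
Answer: c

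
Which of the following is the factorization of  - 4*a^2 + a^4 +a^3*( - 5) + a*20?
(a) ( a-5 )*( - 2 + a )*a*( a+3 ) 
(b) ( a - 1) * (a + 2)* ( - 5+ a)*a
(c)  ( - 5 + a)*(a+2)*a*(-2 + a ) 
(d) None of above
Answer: c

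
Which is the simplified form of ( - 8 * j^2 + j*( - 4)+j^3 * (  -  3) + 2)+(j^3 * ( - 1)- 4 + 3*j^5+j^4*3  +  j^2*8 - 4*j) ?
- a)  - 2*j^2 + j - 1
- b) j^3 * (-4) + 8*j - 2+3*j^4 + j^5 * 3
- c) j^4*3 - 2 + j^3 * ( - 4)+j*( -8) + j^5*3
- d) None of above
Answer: c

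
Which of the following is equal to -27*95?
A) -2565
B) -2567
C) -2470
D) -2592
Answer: A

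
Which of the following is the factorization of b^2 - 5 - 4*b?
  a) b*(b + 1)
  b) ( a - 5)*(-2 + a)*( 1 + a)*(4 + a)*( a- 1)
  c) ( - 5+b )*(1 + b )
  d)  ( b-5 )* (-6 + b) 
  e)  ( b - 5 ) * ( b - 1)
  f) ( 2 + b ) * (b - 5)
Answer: c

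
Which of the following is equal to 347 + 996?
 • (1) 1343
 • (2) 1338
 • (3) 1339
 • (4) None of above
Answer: 1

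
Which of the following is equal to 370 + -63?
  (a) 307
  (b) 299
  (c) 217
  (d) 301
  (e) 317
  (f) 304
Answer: a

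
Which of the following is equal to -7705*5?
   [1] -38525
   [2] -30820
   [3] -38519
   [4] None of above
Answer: 1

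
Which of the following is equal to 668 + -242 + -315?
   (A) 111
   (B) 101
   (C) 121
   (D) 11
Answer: A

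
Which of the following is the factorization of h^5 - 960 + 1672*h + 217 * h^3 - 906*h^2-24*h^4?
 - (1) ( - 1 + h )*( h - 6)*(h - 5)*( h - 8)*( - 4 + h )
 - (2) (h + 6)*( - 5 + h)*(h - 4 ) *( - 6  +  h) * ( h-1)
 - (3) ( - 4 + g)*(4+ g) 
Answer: 1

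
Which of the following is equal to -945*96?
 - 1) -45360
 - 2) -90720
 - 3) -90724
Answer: 2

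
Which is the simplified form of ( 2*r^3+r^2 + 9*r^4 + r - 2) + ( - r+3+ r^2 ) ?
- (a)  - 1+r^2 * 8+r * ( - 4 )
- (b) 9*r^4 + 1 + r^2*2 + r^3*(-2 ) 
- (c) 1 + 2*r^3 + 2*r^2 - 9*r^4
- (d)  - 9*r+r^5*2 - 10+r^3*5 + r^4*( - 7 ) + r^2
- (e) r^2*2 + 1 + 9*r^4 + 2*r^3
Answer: e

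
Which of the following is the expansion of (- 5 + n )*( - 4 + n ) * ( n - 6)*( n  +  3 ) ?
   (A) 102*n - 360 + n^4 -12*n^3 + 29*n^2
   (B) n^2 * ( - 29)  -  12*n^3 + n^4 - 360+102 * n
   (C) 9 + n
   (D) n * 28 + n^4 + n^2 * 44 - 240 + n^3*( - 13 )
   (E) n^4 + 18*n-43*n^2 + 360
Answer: A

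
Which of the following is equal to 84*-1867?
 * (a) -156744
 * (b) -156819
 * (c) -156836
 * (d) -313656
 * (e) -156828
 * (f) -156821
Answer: e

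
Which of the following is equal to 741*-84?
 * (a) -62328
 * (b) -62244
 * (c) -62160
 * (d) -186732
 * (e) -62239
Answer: b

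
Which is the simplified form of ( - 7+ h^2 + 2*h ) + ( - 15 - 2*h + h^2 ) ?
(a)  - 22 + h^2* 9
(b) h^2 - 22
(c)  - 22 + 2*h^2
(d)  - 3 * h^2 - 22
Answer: c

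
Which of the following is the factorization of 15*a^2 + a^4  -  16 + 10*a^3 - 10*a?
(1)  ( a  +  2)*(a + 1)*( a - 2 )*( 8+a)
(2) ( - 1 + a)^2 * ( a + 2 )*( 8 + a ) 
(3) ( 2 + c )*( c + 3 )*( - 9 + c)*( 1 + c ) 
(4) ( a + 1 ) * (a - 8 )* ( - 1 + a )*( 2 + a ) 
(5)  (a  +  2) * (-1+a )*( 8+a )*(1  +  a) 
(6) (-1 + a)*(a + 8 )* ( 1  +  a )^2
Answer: 5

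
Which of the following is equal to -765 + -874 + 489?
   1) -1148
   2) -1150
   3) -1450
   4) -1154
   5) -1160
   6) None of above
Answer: 2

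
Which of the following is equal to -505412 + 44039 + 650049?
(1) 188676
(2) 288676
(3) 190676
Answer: 1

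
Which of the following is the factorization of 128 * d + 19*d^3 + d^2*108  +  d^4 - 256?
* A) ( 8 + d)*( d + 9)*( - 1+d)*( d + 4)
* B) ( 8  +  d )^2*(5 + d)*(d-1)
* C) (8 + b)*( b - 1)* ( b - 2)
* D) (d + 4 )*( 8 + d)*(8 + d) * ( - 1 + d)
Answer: D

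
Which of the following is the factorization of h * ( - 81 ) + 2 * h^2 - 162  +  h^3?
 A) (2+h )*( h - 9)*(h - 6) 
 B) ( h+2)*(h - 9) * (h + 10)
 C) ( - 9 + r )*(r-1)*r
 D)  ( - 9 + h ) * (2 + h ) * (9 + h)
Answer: D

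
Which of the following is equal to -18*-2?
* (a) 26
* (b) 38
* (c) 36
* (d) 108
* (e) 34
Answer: c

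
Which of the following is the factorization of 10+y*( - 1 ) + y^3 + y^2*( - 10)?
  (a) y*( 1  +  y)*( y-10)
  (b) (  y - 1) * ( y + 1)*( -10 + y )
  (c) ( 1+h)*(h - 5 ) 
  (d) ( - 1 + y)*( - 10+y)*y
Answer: b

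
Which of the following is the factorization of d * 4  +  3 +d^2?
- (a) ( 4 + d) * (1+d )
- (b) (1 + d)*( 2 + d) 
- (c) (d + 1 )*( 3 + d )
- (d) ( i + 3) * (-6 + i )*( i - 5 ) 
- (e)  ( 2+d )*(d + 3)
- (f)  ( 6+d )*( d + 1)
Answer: c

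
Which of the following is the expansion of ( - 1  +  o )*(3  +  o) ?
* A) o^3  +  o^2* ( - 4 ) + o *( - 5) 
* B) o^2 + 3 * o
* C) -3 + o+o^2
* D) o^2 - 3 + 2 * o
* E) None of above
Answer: D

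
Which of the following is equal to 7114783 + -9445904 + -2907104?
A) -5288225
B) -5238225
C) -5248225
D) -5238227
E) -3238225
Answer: B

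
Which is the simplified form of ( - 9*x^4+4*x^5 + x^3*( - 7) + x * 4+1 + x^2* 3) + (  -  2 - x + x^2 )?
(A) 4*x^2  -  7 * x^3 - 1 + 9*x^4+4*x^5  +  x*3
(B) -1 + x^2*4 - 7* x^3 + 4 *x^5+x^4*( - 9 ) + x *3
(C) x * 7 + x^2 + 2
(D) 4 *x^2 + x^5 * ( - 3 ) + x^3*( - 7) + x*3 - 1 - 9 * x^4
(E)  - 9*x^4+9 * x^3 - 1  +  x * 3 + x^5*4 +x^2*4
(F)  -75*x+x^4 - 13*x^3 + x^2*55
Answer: B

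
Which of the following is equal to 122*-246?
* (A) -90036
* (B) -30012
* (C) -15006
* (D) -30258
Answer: B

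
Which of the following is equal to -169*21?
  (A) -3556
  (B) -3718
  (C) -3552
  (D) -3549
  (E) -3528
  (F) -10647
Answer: D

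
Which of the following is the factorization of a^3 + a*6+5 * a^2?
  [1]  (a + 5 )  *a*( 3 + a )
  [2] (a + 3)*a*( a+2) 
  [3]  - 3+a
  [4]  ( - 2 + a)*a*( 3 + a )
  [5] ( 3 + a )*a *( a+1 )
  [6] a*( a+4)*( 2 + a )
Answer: 2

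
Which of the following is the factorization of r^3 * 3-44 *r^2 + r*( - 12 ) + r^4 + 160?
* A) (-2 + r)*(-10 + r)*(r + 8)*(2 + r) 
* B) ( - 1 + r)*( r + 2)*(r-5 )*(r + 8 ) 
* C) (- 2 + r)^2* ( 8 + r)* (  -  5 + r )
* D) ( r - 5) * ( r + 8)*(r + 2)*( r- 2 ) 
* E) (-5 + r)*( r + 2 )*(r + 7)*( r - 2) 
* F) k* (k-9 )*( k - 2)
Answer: D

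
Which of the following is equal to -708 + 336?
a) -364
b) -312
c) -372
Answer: c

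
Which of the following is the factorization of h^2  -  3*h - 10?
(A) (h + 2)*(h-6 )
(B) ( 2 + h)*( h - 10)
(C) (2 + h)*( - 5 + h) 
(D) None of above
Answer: C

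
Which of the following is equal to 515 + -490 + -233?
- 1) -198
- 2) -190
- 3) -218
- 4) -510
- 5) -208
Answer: 5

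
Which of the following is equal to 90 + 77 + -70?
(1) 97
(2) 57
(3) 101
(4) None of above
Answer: 1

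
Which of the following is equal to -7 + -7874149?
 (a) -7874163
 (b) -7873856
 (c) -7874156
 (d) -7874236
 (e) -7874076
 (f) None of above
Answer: c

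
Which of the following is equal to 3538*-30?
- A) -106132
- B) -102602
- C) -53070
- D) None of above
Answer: D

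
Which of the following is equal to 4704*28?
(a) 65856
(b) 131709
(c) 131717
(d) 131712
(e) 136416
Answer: d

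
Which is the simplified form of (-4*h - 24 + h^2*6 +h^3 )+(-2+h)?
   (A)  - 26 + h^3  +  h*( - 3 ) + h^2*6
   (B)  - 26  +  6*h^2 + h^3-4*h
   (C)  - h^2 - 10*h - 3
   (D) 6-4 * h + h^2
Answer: A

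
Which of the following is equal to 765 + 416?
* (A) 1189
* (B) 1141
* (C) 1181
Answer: C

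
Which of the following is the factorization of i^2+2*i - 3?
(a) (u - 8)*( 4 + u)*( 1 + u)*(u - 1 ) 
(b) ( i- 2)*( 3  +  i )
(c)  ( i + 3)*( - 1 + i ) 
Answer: c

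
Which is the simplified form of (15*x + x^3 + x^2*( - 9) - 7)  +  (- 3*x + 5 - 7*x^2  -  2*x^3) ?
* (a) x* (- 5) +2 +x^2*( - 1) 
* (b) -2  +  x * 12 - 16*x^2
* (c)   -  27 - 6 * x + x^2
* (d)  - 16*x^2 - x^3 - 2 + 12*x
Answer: d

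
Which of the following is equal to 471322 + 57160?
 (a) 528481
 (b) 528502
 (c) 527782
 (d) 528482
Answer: d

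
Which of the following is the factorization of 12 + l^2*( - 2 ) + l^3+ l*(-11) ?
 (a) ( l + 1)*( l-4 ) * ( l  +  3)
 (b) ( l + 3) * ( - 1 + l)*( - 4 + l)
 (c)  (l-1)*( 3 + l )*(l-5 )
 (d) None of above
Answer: b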